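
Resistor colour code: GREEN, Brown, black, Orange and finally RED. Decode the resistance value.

Green → 5 (first significant figure)
Brown → 1 (second significant figure)
Black → 0 (third significant figure)
Orange → ×10^3 multiplier
510 × 1000 = 510000 Ω

510000 Ω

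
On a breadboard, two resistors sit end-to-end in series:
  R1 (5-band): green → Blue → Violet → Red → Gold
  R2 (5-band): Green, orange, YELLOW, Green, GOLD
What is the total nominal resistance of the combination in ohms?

R1: green, blue, violet → 567; red ×10^2 → 56700 Ω.
R2: green, orange, yellow → 534; green ×10^5 → 53400000 Ω.
Series: 56700 + 53400000 = 53456700 Ω.

53456700 Ω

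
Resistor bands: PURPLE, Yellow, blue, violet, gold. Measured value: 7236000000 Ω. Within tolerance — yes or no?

Violet → 7 (first significant figure)
Yellow → 4 (second significant figure)
Blue → 6 (third significant figure)
Violet → ×10^7 multiplier
Gold → ±5% tolerance
746 × 10000000 = 7460000000 Ω
Allowed range: 7087000000 Ω to 7833000000 Ω.
7236000000 Ω lies inside that range.

yes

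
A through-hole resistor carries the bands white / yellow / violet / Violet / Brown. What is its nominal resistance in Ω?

White → 9 (first significant figure)
Yellow → 4 (second significant figure)
Violet → 7 (third significant figure)
Violet → ×10^7 multiplier
947 × 10000000 = 9470000000 Ω

9470000000 Ω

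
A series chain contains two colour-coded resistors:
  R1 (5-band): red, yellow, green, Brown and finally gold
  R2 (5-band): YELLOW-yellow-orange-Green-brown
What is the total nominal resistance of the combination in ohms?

R1: red, yellow, green → 245; brown ×10 → 2450 Ω.
R2: yellow, yellow, orange → 443; green ×10^5 → 44300000 Ω.
Series: 2450 + 44300000 = 44302450 Ω.

44302450 Ω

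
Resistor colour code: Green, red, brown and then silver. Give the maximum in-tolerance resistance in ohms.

Green → 5 (first significant figure)
Red → 2 (second significant figure)
Brown → ×10 multiplier
Silver → ±10% tolerance
52 × 10 = 520 Ω
Maximum = 520 × (1 + 10/100) = 572 Ω.

572 Ω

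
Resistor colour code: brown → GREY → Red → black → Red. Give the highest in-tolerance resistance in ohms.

Brown → 1 (first significant figure)
Grey → 8 (second significant figure)
Red → 2 (third significant figure)
Black → ×1 multiplier
Red → ±2% tolerance
182 × 1 = 182 Ω
Highest = 182 × (1 + 2/100) = 185.64 Ω.

185.64 Ω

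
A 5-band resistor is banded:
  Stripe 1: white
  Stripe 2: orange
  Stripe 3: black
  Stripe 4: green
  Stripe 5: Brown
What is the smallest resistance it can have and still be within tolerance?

92070000 Ω

White → 9 (first significant figure)
Orange → 3 (second significant figure)
Black → 0 (third significant figure)
Green → ×10^5 multiplier
Brown → ±1% tolerance
930 × 100000 = 93000000 Ω
Smallest = 93000000 × (1 − 1/100) = 92070000 Ω.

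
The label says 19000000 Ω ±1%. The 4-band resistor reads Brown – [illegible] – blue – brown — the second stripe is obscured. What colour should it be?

19000000 Ω = 19 × 10^6.
The second band gives digit 9 of the significand, and 9 is white.

white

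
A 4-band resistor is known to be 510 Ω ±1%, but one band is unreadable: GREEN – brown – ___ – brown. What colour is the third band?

510 Ω = 51 × 10^1.
The third band is the multiplier, 10^1, which is brown.

brown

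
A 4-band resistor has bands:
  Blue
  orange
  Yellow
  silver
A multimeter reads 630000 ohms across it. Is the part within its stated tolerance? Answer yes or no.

Blue → 6 (first significant figure)
Orange → 3 (second significant figure)
Yellow → ×10^4 multiplier
Silver → ±10% tolerance
63 × 10000 = 630000 Ω
Allowed range: 567000 Ω to 693000 Ω.
630000 ohms lies inside that range.

yes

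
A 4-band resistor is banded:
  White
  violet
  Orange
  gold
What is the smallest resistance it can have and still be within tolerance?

White → 9 (first significant figure)
Violet → 7 (second significant figure)
Orange → ×10^3 multiplier
Gold → ±5% tolerance
97 × 1000 = 97000 Ω
Smallest = 97000 × (1 − 5/100) = 92150 Ω.

92150 Ω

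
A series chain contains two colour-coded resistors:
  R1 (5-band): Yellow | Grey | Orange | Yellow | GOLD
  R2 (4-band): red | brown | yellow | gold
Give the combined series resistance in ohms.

5040000 Ω

R1: yellow, grey, orange → 483; yellow ×10^4 → 4830000 Ω.
R2: red, brown → 21; yellow ×10^4 → 210000 Ω.
Series: 4830000 + 210000 = 5040000 Ω.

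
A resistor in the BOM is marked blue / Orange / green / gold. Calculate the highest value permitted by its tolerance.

6615000 Ω

Blue → 6 (first significant figure)
Orange → 3 (second significant figure)
Green → ×10^5 multiplier
Gold → ±5% tolerance
63 × 100000 = 6300000 Ω
Highest = 6300000 × (1 + 5/100) = 6615000 Ω.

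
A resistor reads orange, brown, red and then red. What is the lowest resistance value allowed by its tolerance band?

3038 Ω

Orange → 3 (first significant figure)
Brown → 1 (second significant figure)
Red → ×10^2 multiplier
Red → ±2% tolerance
31 × 100 = 3100 Ω
Lowest = 3100 × (1 − 2/100) = 3038 Ω.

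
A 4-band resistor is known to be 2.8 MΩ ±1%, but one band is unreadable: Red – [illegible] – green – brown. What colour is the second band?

2800000 Ω = 28 × 10^5.
The second band gives digit 8 of the significand, and 8 is grey.

grey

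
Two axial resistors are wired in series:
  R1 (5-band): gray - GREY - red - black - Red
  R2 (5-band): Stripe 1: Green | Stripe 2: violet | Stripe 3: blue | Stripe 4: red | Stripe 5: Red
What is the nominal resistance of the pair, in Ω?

58482 Ω

R1: grey, grey, red → 882; black ×1 → 882 Ω.
R2: green, violet, blue → 576; red ×10^2 → 57600 Ω.
Series: 882 + 57600 = 58482 Ω.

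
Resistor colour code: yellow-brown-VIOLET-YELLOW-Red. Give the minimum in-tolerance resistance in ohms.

4086600 Ω

Yellow → 4 (first significant figure)
Brown → 1 (second significant figure)
Violet → 7 (third significant figure)
Yellow → ×10^4 multiplier
Red → ±2% tolerance
417 × 10000 = 4170000 Ω
Minimum = 4170000 × (1 − 2/100) = 4086600 Ω.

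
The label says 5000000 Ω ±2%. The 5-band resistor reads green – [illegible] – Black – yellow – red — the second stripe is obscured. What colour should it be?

5000000 Ω = 500 × 10^4.
The second band gives digit 0 of the significand, and 0 is black.

black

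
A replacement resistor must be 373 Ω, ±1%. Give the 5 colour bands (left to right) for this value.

orange, violet, orange, black, brown

373 Ω = 373 × 10^0.
3 → orange
7 → violet
3 → orange
Multiplier 10^0 → black.
±1% tolerance → brown.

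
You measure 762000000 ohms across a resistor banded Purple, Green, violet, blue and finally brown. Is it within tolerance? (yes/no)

yes

Violet → 7 (first significant figure)
Green → 5 (second significant figure)
Violet → 7 (third significant figure)
Blue → ×10^6 multiplier
Brown → ±1% tolerance
757 × 1000000 = 757000000 Ω
Allowed range: 749430000 Ω to 764570000 Ω.
762000000 ohms lies inside that range.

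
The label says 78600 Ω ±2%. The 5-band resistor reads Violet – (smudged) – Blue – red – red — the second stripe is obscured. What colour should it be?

grey

78600 Ω = 786 × 10^2.
The second band gives digit 8 of the significand, and 8 is grey.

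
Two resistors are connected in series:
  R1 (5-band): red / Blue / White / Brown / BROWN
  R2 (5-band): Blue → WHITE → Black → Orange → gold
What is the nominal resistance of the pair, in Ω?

692690 Ω

R1: red, blue, white → 269; brown ×10 → 2690 Ω.
R2: blue, white, black → 690; orange ×10^3 → 690000 Ω.
Series: 2690 + 690000 = 692690 Ω.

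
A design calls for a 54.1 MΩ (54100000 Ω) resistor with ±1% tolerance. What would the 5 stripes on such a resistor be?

green, yellow, brown, green, brown

54100000 Ω = 541 × 10^5.
5 → green
4 → yellow
1 → brown
Multiplier 10^5 → green.
±1% tolerance → brown.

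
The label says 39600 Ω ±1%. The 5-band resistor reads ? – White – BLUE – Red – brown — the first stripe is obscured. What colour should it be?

39600 Ω = 396 × 10^2.
The first band gives digit 3 of the significand, and 3 is orange.

orange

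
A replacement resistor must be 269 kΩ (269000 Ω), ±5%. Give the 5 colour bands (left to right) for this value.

269000 Ω = 269 × 10^3.
2 → red
6 → blue
9 → white
Multiplier 10^3 → orange.
±5% tolerance → gold.

red, blue, white, orange, gold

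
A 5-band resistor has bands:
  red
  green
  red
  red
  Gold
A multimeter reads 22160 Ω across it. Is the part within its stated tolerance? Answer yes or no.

Red → 2 (first significant figure)
Green → 5 (second significant figure)
Red → 2 (third significant figure)
Red → ×10^2 multiplier
Gold → ±5% tolerance
252 × 100 = 25200 Ω
Allowed range: 23940 Ω to 26460 Ω.
22160 Ω lies outside that range.

no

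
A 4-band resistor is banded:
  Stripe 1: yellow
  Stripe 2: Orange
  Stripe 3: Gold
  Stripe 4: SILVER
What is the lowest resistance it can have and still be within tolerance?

Yellow → 4 (first significant figure)
Orange → 3 (second significant figure)
Gold → ×0.1 multiplier
Silver → ±10% tolerance
43 × 0.1 = 4.3 Ω
Lowest = 4.3 × (1 − 10/100) = 3.87 Ω.

3.87 Ω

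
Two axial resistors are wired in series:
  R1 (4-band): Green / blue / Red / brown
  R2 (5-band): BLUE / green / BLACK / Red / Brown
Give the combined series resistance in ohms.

70600 Ω

R1: green, blue → 56; red ×10^2 → 5600 Ω.
R2: blue, green, black → 650; red ×10^2 → 65000 Ω.
Series: 5600 + 65000 = 70600 Ω.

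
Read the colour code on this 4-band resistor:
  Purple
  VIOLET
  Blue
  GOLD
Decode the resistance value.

77000000 Ω

Violet → 7 (first significant figure)
Violet → 7 (second significant figure)
Blue → ×10^6 multiplier
77 × 1000000 = 77000000 Ω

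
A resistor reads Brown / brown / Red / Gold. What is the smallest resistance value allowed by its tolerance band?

1045 Ω

Brown → 1 (first significant figure)
Brown → 1 (second significant figure)
Red → ×10^2 multiplier
Gold → ±5% tolerance
11 × 100 = 1100 Ω
Smallest = 1100 × (1 − 5/100) = 1045 Ω.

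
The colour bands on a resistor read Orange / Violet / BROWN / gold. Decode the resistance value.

Orange → 3 (first significant figure)
Violet → 7 (second significant figure)
Brown → ×10 multiplier
37 × 10 = 370 Ω

370 Ω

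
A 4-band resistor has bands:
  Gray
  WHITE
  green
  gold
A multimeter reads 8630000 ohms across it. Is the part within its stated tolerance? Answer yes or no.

yes

Grey → 8 (first significant figure)
White → 9 (second significant figure)
Green → ×10^5 multiplier
Gold → ±5% tolerance
89 × 100000 = 8900000 Ω
Allowed range: 8455000 Ω to 9345000 Ω.
8630000 ohms lies inside that range.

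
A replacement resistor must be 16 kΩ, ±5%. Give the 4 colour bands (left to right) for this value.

16000 Ω = 16 × 10^3.
1 → brown
6 → blue
Multiplier 10^3 → orange.
±5% tolerance → gold.

brown, blue, orange, gold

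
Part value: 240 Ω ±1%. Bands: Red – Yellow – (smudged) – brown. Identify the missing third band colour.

240 Ω = 24 × 10^1.
The third band is the multiplier, 10^1, which is brown.

brown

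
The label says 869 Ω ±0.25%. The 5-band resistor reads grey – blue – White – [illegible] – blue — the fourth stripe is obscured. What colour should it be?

black

869 Ω = 869 × 10^0.
The fourth band is the multiplier, 10^0, which is black.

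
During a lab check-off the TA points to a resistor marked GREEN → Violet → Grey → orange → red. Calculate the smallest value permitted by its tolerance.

566440 Ω

Green → 5 (first significant figure)
Violet → 7 (second significant figure)
Grey → 8 (third significant figure)
Orange → ×10^3 multiplier
Red → ±2% tolerance
578 × 1000 = 578000 Ω
Smallest = 578000 × (1 − 2/100) = 566440 Ω.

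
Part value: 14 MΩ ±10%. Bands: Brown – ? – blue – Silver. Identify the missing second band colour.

14000000 Ω = 14 × 10^6.
The second band gives digit 4 of the significand, and 4 is yellow.

yellow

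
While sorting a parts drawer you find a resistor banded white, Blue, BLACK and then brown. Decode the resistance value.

White → 9 (first significant figure)
Blue → 6 (second significant figure)
Black → ×1 multiplier
96 × 1 = 96 Ω

96 Ω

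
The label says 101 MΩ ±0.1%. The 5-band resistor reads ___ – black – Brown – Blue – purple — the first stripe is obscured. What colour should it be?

101000000 Ω = 101 × 10^6.
The first band gives digit 1 of the significand, and 1 is brown.

brown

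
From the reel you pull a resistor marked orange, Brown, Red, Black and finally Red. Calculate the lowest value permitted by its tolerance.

Orange → 3 (first significant figure)
Brown → 1 (second significant figure)
Red → 2 (third significant figure)
Black → ×1 multiplier
Red → ±2% tolerance
312 × 1 = 312 Ω
Lowest = 312 × (1 − 2/100) = 305.76 Ω.

305.76 Ω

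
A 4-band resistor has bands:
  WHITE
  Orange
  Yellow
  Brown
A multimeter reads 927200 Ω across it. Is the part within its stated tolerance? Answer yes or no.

yes

White → 9 (first significant figure)
Orange → 3 (second significant figure)
Yellow → ×10^4 multiplier
Brown → ±1% tolerance
93 × 10000 = 930000 Ω
Allowed range: 920700 Ω to 939300 Ω.
927200 Ω lies inside that range.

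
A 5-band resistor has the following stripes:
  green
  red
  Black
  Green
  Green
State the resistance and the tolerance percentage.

Green → 5 (first significant figure)
Red → 2 (second significant figure)
Black → 0 (third significant figure)
Green → ×10^5 multiplier
Green → ±0.5% tolerance
520 × 100000 = 52000000 Ω

52000000 Ω ±0.5%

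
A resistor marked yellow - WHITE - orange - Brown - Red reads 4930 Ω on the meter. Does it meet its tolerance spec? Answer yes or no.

Yellow → 4 (first significant figure)
White → 9 (second significant figure)
Orange → 3 (third significant figure)
Brown → ×10 multiplier
Red → ±2% tolerance
493 × 10 = 4930 Ω
Allowed range: 4831.4 Ω to 5028.6 Ω.
4930 Ω lies inside that range.

yes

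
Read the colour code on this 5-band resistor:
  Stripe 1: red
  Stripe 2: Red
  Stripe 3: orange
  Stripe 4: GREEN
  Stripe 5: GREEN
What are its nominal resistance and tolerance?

Red → 2 (first significant figure)
Red → 2 (second significant figure)
Orange → 3 (third significant figure)
Green → ×10^5 multiplier
Green → ±0.5% tolerance
223 × 100000 = 22300000 Ω

22300000 Ω ±0.5%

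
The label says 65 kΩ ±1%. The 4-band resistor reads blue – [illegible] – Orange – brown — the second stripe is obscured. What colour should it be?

green

65000 Ω = 65 × 10^3.
The second band gives digit 5 of the significand, and 5 is green.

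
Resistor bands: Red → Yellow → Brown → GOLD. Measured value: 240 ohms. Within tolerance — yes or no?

yes

Red → 2 (first significant figure)
Yellow → 4 (second significant figure)
Brown → ×10 multiplier
Gold → ±5% tolerance
24 × 10 = 240 Ω
Allowed range: 228 Ω to 252 Ω.
240 ohms lies inside that range.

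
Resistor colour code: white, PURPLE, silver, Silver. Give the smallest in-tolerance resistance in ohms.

0.873 Ω

White → 9 (first significant figure)
Violet → 7 (second significant figure)
Silver → ×0.01 multiplier
Silver → ±10% tolerance
97 × 0.01 = 0.97 Ω
Smallest = 0.97 × (1 − 10/100) = 0.873 Ω.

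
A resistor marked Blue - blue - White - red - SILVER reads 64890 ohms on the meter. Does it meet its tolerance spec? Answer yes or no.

Blue → 6 (first significant figure)
Blue → 6 (second significant figure)
White → 9 (third significant figure)
Red → ×10^2 multiplier
Silver → ±10% tolerance
669 × 100 = 66900 Ω
Allowed range: 60210 Ω to 73590 Ω.
64890 ohms lies inside that range.

yes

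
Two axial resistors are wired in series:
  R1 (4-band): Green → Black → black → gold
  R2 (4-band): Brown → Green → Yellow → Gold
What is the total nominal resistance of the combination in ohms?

150050 Ω

R1: green, black → 50; black ×1 → 50 Ω.
R2: brown, green → 15; yellow ×10^4 → 150000 Ω.
Series: 50 + 150000 = 150050 Ω.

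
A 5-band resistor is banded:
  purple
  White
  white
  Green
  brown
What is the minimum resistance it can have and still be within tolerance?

Violet → 7 (first significant figure)
White → 9 (second significant figure)
White → 9 (third significant figure)
Green → ×10^5 multiplier
Brown → ±1% tolerance
799 × 100000 = 79900000 Ω
Minimum = 79900000 × (1 − 1/100) = 79101000 Ω.

79101000 Ω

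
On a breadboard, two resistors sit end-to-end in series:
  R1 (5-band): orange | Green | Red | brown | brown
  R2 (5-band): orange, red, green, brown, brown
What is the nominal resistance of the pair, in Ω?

R1: orange, green, red → 352; brown ×10 → 3520 Ω.
R2: orange, red, green → 325; brown ×10 → 3250 Ω.
Series: 3520 + 3250 = 6770 Ω.

6770 Ω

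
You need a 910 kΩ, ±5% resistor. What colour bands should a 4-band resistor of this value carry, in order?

white, brown, yellow, gold

910000 Ω = 91 × 10^4.
9 → white
1 → brown
Multiplier 10^4 → yellow.
±5% tolerance → gold.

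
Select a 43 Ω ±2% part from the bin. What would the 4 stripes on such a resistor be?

yellow, orange, black, red

43 Ω = 43 × 10^0.
4 → yellow
3 → orange
Multiplier 10^0 → black.
±2% tolerance → red.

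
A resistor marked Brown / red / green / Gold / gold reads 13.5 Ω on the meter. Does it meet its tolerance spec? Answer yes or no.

no

Brown → 1 (first significant figure)
Red → 2 (second significant figure)
Green → 5 (third significant figure)
Gold → ×0.1 multiplier
Gold → ±5% tolerance
125 × 0.1 = 12.5 Ω
Allowed range: 11.875 Ω to 13.125 Ω.
13.5 Ω lies outside that range.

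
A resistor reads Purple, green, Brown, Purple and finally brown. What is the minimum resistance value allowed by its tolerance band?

Violet → 7 (first significant figure)
Green → 5 (second significant figure)
Brown → 1 (third significant figure)
Violet → ×10^7 multiplier
Brown → ±1% tolerance
751 × 10000000 = 7510000000 Ω
Minimum = 7510000000 × (1 − 1/100) = 7434900000 Ω.

7434900000 Ω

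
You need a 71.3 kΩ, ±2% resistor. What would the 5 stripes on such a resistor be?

71300 Ω = 713 × 10^2.
7 → violet
1 → brown
3 → orange
Multiplier 10^2 → red.
±2% tolerance → red.

violet, brown, orange, red, red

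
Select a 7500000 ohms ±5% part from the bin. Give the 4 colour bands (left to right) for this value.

violet, green, green, gold

7500000 Ω = 75 × 10^5.
7 → violet
5 → green
Multiplier 10^5 → green.
±5% tolerance → gold.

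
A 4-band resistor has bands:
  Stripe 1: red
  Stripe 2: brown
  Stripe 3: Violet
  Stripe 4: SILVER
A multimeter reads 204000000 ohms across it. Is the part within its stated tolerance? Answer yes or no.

yes

Red → 2 (first significant figure)
Brown → 1 (second significant figure)
Violet → ×10^7 multiplier
Silver → ±10% tolerance
21 × 10000000 = 210000000 Ω
Allowed range: 189000000 Ω to 231000000 Ω.
204000000 ohms lies inside that range.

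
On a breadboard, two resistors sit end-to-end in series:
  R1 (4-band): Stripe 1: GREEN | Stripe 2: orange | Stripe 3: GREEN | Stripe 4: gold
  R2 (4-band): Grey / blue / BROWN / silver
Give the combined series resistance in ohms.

R1: green, orange → 53; green ×10^5 → 5300000 Ω.
R2: grey, blue → 86; brown ×10 → 860 Ω.
Series: 5300000 + 860 = 5300860 Ω.

5300860 Ω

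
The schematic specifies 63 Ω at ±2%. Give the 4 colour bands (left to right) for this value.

blue, orange, black, red

63 Ω = 63 × 10^0.
6 → blue
3 → orange
Multiplier 10^0 → black.
±2% tolerance → red.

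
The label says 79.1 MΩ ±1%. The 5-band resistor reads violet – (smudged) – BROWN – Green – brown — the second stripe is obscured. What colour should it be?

79100000 Ω = 791 × 10^5.
The second band gives digit 9 of the significand, and 9 is white.

white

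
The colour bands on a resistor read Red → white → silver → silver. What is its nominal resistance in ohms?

0.29 Ω

Red → 2 (first significant figure)
White → 9 (second significant figure)
Silver → ×0.01 multiplier
29 × 0.01 = 0.29 Ω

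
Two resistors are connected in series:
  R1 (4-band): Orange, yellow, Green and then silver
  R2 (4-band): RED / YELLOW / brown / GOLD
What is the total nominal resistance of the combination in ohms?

3400240 Ω

R1: orange, yellow → 34; green ×10^5 → 3400000 Ω.
R2: red, yellow → 24; brown ×10 → 240 Ω.
Series: 3400000 + 240 = 3400240 Ω.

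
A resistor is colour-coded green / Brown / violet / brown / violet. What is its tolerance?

The last band, violet, is the tolerance band.
Violet corresponds to ±0.1%.

±0.1%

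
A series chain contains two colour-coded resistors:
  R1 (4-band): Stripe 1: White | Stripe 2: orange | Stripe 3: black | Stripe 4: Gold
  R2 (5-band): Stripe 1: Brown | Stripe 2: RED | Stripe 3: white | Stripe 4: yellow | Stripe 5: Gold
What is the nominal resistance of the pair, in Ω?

1290093 Ω

R1: white, orange → 93; black ×1 → 93 Ω.
R2: brown, red, white → 129; yellow ×10^4 → 1290000 Ω.
Series: 93 + 1290000 = 1290093 Ω.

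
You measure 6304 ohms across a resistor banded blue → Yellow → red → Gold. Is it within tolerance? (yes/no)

Blue → 6 (first significant figure)
Yellow → 4 (second significant figure)
Red → ×10^2 multiplier
Gold → ±5% tolerance
64 × 100 = 6400 Ω
Allowed range: 6080 Ω to 6720 Ω.
6304 ohms lies inside that range.

yes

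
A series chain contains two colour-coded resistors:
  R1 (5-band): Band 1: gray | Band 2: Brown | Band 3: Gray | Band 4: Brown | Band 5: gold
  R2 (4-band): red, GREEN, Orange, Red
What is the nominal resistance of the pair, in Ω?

R1: grey, brown, grey → 818; brown ×10 → 8180 Ω.
R2: red, green → 25; orange ×10^3 → 25000 Ω.
Series: 8180 + 25000 = 33180 Ω.

33180 Ω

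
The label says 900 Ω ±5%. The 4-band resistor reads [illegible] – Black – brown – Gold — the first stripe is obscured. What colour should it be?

900 Ω = 90 × 10^1.
The first band gives digit 9 of the significand, and 9 is white.

white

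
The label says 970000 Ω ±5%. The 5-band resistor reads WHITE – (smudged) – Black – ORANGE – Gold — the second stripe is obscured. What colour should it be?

violet

970000 Ω = 970 × 10^3.
The second band gives digit 7 of the significand, and 7 is violet.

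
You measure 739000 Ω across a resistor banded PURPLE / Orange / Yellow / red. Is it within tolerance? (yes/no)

yes

Violet → 7 (first significant figure)
Orange → 3 (second significant figure)
Yellow → ×10^4 multiplier
Red → ±2% tolerance
73 × 10000 = 730000 Ω
Allowed range: 715400 Ω to 744600 Ω.
739000 Ω lies inside that range.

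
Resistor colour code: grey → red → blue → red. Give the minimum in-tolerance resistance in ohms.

Grey → 8 (first significant figure)
Red → 2 (second significant figure)
Blue → ×10^6 multiplier
Red → ±2% tolerance
82 × 1000000 = 82000000 Ω
Minimum = 82000000 × (1 − 2/100) = 80360000 Ω.

80360000 Ω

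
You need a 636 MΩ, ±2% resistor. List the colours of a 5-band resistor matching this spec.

blue, orange, blue, blue, red

636000000 Ω = 636 × 10^6.
6 → blue
3 → orange
6 → blue
Multiplier 10^6 → blue.
±2% tolerance → red.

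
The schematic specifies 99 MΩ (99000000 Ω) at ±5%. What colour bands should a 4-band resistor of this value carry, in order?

white, white, blue, gold

99000000 Ω = 99 × 10^6.
9 → white
9 → white
Multiplier 10^6 → blue.
±5% tolerance → gold.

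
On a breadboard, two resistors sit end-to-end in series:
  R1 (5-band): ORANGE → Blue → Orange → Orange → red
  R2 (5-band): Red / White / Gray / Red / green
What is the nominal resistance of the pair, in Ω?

R1: orange, blue, orange → 363; orange ×10^3 → 363000 Ω.
R2: red, white, grey → 298; red ×10^2 → 29800 Ω.
Series: 363000 + 29800 = 392800 Ω.

392800 Ω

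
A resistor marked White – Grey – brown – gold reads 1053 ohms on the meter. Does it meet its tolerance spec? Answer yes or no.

White → 9 (first significant figure)
Grey → 8 (second significant figure)
Brown → ×10 multiplier
Gold → ±5% tolerance
98 × 10 = 980 Ω
Allowed range: 931 Ω to 1029 Ω.
1053 ohms lies outside that range.

no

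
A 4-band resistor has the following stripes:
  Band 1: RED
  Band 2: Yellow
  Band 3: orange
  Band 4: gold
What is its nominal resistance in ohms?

Red → 2 (first significant figure)
Yellow → 4 (second significant figure)
Orange → ×10^3 multiplier
24 × 1000 = 24000 Ω

24000 Ω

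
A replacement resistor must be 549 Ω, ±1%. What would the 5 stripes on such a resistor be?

green, yellow, white, black, brown

549 Ω = 549 × 10^0.
5 → green
4 → yellow
9 → white
Multiplier 10^0 → black.
±1% tolerance → brown.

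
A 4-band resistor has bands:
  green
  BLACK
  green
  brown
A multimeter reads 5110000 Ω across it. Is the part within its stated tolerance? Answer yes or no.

no

Green → 5 (first significant figure)
Black → 0 (second significant figure)
Green → ×10^5 multiplier
Brown → ±1% tolerance
50 × 100000 = 5000000 Ω
Allowed range: 4950000 Ω to 5050000 Ω.
5110000 Ω lies outside that range.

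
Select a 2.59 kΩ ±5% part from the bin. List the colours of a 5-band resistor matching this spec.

2590 Ω = 259 × 10^1.
2 → red
5 → green
9 → white
Multiplier 10^1 → brown.
±5% tolerance → gold.

red, green, white, brown, gold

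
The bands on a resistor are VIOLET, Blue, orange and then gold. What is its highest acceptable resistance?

Violet → 7 (first significant figure)
Blue → 6 (second significant figure)
Orange → ×10^3 multiplier
Gold → ±5% tolerance
76 × 1000 = 76000 Ω
Highest = 76000 × (1 + 5/100) = 79800 Ω.

79800 Ω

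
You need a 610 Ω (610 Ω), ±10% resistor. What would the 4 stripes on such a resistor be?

blue, brown, brown, silver

610 Ω = 61 × 10^1.
6 → blue
1 → brown
Multiplier 10^1 → brown.
±10% tolerance → silver.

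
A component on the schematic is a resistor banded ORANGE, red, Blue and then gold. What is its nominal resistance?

Orange → 3 (first significant figure)
Red → 2 (second significant figure)
Blue → ×10^6 multiplier
32 × 1000000 = 32000000 Ω

32000000 Ω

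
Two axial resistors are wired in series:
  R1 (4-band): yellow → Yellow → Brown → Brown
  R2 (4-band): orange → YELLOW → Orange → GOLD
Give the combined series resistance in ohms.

34440 Ω

R1: yellow, yellow → 44; brown ×10 → 440 Ω.
R2: orange, yellow → 34; orange ×10^3 → 34000 Ω.
Series: 440 + 34000 = 34440 Ω.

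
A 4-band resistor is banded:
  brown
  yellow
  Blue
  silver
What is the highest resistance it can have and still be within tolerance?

15400000 Ω

Brown → 1 (first significant figure)
Yellow → 4 (second significant figure)
Blue → ×10^6 multiplier
Silver → ±10% tolerance
14 × 1000000 = 14000000 Ω
Highest = 14000000 × (1 + 10/100) = 15400000 Ω.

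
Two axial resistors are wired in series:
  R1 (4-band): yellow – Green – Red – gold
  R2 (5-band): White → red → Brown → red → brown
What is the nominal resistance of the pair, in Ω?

96600 Ω

R1: yellow, green → 45; red ×10^2 → 4500 Ω.
R2: white, red, brown → 921; red ×10^2 → 92100 Ω.
Series: 4500 + 92100 = 96600 Ω.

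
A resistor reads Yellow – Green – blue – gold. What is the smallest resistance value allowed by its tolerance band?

42750000 Ω

Yellow → 4 (first significant figure)
Green → 5 (second significant figure)
Blue → ×10^6 multiplier
Gold → ±5% tolerance
45 × 1000000 = 45000000 Ω
Smallest = 45000000 × (1 − 5/100) = 42750000 Ω.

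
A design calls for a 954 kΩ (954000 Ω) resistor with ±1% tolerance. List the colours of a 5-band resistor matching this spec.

white, green, yellow, orange, brown

954000 Ω = 954 × 10^3.
9 → white
5 → green
4 → yellow
Multiplier 10^3 → orange.
±1% tolerance → brown.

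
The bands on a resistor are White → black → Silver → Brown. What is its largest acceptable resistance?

White → 9 (first significant figure)
Black → 0 (second significant figure)
Silver → ×0.01 multiplier
Brown → ±1% tolerance
90 × 0.01 = 0.9 Ω
Largest = 0.9 × (1 + 1/100) = 0.909 Ω.

0.909 Ω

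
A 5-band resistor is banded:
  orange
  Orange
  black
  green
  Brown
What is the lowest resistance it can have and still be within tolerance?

32670000 Ω

Orange → 3 (first significant figure)
Orange → 3 (second significant figure)
Black → 0 (third significant figure)
Green → ×10^5 multiplier
Brown → ±1% tolerance
330 × 100000 = 33000000 Ω
Lowest = 33000000 × (1 − 1/100) = 32670000 Ω.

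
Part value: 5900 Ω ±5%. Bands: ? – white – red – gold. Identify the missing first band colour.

green

5900 Ω = 59 × 10^2.
The first band gives digit 5 of the significand, and 5 is green.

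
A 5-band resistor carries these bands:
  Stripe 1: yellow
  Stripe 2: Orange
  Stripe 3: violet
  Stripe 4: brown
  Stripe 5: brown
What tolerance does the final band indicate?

±1%

The last band, brown, is the tolerance band.
Brown corresponds to ±1%.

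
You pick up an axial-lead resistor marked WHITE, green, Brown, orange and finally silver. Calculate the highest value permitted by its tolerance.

White → 9 (first significant figure)
Green → 5 (second significant figure)
Brown → 1 (third significant figure)
Orange → ×10^3 multiplier
Silver → ±10% tolerance
951 × 1000 = 951000 Ω
Highest = 951000 × (1 + 10/100) = 1046100 Ω.

1046100 Ω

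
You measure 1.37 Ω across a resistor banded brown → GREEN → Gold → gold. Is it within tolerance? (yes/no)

Brown → 1 (first significant figure)
Green → 5 (second significant figure)
Gold → ×0.1 multiplier
Gold → ±5% tolerance
15 × 0.1 = 1.5 Ω
Allowed range: 1.425 Ω to 1.575 Ω.
1.37 Ω lies outside that range.

no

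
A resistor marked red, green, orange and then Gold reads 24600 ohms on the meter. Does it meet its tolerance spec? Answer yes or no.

Red → 2 (first significant figure)
Green → 5 (second significant figure)
Orange → ×10^3 multiplier
Gold → ±5% tolerance
25 × 1000 = 25000 Ω
Allowed range: 23750 Ω to 26250 Ω.
24600 ohms lies inside that range.

yes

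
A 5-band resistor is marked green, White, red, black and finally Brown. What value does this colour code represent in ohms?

592 Ω

Green → 5 (first significant figure)
White → 9 (second significant figure)
Red → 2 (third significant figure)
Black → ×1 multiplier
592 × 1 = 592 Ω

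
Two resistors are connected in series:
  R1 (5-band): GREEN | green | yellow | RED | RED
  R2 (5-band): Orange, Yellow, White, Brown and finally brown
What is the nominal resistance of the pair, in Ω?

58890 Ω

R1: green, green, yellow → 554; red ×10^2 → 55400 Ω.
R2: orange, yellow, white → 349; brown ×10 → 3490 Ω.
Series: 55400 + 3490 = 58890 Ω.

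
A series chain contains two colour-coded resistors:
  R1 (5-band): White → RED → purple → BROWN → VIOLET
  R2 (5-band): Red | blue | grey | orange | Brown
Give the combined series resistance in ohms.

277270 Ω

R1: white, red, violet → 927; brown ×10 → 9270 Ω.
R2: red, blue, grey → 268; orange ×10^3 → 268000 Ω.
Series: 9270 + 268000 = 277270 Ω.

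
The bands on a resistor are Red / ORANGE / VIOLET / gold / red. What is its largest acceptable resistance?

24.174 Ω

Red → 2 (first significant figure)
Orange → 3 (second significant figure)
Violet → 7 (third significant figure)
Gold → ×0.1 multiplier
Red → ±2% tolerance
237 × 0.1 = 23.7 Ω
Largest = 23.7 × (1 + 2/100) = 24.174 Ω.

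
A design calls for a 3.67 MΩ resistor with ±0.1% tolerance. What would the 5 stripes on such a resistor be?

orange, blue, violet, yellow, violet

3670000 Ω = 367 × 10^4.
3 → orange
6 → blue
7 → violet
Multiplier 10^4 → yellow.
±0.1% tolerance → violet.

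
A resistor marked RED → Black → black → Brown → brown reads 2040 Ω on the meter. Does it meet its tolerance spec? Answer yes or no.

no

Red → 2 (first significant figure)
Black → 0 (second significant figure)
Black → 0 (third significant figure)
Brown → ×10 multiplier
Brown → ±1% tolerance
200 × 10 = 2000 Ω
Allowed range: 1980 Ω to 2020 Ω.
2040 Ω lies outside that range.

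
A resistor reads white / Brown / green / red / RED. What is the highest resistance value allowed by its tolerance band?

White → 9 (first significant figure)
Brown → 1 (second significant figure)
Green → 5 (third significant figure)
Red → ×10^2 multiplier
Red → ±2% tolerance
915 × 100 = 91500 Ω
Highest = 91500 × (1 + 2/100) = 93330 Ω.

93330 Ω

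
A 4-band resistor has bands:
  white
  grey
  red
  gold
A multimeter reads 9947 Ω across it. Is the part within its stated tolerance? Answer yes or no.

yes

White → 9 (first significant figure)
Grey → 8 (second significant figure)
Red → ×10^2 multiplier
Gold → ±5% tolerance
98 × 100 = 9800 Ω
Allowed range: 9310 Ω to 10290 Ω.
9947 Ω lies inside that range.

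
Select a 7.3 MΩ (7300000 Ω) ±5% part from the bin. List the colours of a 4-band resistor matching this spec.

7300000 Ω = 73 × 10^5.
7 → violet
3 → orange
Multiplier 10^5 → green.
±5% tolerance → gold.

violet, orange, green, gold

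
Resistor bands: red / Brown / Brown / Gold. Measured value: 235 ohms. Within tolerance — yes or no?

no

Red → 2 (first significant figure)
Brown → 1 (second significant figure)
Brown → ×10 multiplier
Gold → ±5% tolerance
21 × 10 = 210 Ω
Allowed range: 199.5 Ω to 220.5 Ω.
235 ohms lies outside that range.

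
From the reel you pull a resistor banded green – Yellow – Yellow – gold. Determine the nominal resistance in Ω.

540000 Ω

Green → 5 (first significant figure)
Yellow → 4 (second significant figure)
Yellow → ×10^4 multiplier
54 × 10000 = 540000 Ω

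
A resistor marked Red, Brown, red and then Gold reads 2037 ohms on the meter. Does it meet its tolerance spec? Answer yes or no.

yes

Red → 2 (first significant figure)
Brown → 1 (second significant figure)
Red → ×10^2 multiplier
Gold → ±5% tolerance
21 × 100 = 2100 Ω
Allowed range: 1995 Ω to 2205 Ω.
2037 ohms lies inside that range.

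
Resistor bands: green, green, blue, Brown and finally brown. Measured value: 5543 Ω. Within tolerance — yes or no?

yes

Green → 5 (first significant figure)
Green → 5 (second significant figure)
Blue → 6 (third significant figure)
Brown → ×10 multiplier
Brown → ±1% tolerance
556 × 10 = 5560 Ω
Allowed range: 5504.4 Ω to 5615.6 Ω.
5543 Ω lies inside that range.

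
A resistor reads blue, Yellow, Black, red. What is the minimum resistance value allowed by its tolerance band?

Blue → 6 (first significant figure)
Yellow → 4 (second significant figure)
Black → ×1 multiplier
Red → ±2% tolerance
64 × 1 = 64 Ω
Minimum = 64 × (1 − 2/100) = 62.72 Ω.

62.72 Ω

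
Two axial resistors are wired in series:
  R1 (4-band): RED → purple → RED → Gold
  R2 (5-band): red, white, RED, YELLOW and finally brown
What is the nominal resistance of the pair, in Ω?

R1: red, violet → 27; red ×10^2 → 2700 Ω.
R2: red, white, red → 292; yellow ×10^4 → 2920000 Ω.
Series: 2700 + 2920000 = 2922700 Ω.

2922700 Ω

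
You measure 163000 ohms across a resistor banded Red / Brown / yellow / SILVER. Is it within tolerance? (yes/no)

Red → 2 (first significant figure)
Brown → 1 (second significant figure)
Yellow → ×10^4 multiplier
Silver → ±10% tolerance
21 × 10000 = 210000 Ω
Allowed range: 189000 Ω to 231000 Ω.
163000 ohms lies outside that range.

no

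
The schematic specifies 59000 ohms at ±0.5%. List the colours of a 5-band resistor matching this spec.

59000 Ω = 590 × 10^2.
5 → green
9 → white
0 → black
Multiplier 10^2 → red.
±0.5% tolerance → green.

green, white, black, red, green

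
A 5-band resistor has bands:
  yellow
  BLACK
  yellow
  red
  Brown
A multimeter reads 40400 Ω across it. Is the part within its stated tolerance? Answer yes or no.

Yellow → 4 (first significant figure)
Black → 0 (second significant figure)
Yellow → 4 (third significant figure)
Red → ×10^2 multiplier
Brown → ±1% tolerance
404 × 100 = 40400 Ω
Allowed range: 39996 Ω to 40804 Ω.
40400 Ω lies inside that range.

yes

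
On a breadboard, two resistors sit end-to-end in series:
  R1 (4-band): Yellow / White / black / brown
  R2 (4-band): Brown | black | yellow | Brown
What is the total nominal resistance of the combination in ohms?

100049 Ω

R1: yellow, white → 49; black ×1 → 49 Ω.
R2: brown, black → 10; yellow ×10^4 → 100000 Ω.
Series: 49 + 100000 = 100049 Ω.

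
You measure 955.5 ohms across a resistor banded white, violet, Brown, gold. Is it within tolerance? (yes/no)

White → 9 (first significant figure)
Violet → 7 (second significant figure)
Brown → ×10 multiplier
Gold → ±5% tolerance
97 × 10 = 970 Ω
Allowed range: 921.5 Ω to 1018.5 Ω.
955.5 ohms lies inside that range.

yes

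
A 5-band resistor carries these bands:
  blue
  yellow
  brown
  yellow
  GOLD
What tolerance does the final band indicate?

The last band, gold, is the tolerance band.
Gold corresponds to ±5%.

±5%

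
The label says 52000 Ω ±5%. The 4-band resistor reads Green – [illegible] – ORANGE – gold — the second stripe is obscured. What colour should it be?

52000 Ω = 52 × 10^3.
The second band gives digit 2 of the significand, and 2 is red.

red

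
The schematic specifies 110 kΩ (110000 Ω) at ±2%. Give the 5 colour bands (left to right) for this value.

brown, brown, black, orange, red

110000 Ω = 110 × 10^3.
1 → brown
1 → brown
0 → black
Multiplier 10^3 → orange.
±2% tolerance → red.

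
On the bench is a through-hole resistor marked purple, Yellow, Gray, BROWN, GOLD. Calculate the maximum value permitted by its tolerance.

Violet → 7 (first significant figure)
Yellow → 4 (second significant figure)
Grey → 8 (third significant figure)
Brown → ×10 multiplier
Gold → ±5% tolerance
748 × 10 = 7480 Ω
Maximum = 7480 × (1 + 5/100) = 7854 Ω.

7854 Ω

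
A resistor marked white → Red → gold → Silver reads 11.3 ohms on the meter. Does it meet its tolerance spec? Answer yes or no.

White → 9 (first significant figure)
Red → 2 (second significant figure)
Gold → ×0.1 multiplier
Silver → ±10% tolerance
92 × 0.1 = 9.2 Ω
Allowed range: 8.28 Ω to 10.12 Ω.
11.3 ohms lies outside that range.

no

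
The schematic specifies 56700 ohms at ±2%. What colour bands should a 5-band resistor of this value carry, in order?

green, blue, violet, red, red

56700 Ω = 567 × 10^2.
5 → green
6 → blue
7 → violet
Multiplier 10^2 → red.
±2% tolerance → red.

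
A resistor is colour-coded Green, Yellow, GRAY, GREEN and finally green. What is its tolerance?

The last band, green, is the tolerance band.
Green corresponds to ±0.5%.

±0.5%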